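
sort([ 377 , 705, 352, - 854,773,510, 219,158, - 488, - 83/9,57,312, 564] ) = [ - 854,  -  488, - 83/9, 57,158,219,312,352, 377,510,564, 705, 773]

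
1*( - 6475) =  -6475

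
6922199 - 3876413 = 3045786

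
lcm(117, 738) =9594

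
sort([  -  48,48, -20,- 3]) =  [ -48, - 20 , - 3, 48 ] 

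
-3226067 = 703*(  -  4589 ) 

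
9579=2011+7568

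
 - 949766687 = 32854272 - 982620959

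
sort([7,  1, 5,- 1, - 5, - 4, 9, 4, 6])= [ - 5, - 4  , - 1, 1, 4 , 5, 6, 7, 9 ] 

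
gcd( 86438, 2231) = 1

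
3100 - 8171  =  -5071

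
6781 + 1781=8562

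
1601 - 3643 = - 2042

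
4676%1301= 773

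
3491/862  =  3491/862=4.05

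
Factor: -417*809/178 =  - 337353/178=- 2^( - 1)*3^1*89^( - 1) * 139^1  *809^1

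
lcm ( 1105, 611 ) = 51935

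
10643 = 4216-  -  6427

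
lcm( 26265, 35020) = 105060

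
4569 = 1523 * 3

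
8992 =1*8992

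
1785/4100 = 357/820 = 0.44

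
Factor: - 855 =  - 3^2 * 5^1*19^1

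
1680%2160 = 1680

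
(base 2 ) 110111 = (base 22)2b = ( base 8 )67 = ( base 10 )55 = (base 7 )106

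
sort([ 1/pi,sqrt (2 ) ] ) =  [ 1/pi, sqrt( 2 )]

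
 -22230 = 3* (-7410 ) 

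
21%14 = 7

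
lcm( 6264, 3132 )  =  6264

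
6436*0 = 0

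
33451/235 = 33451/235= 142.34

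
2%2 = 0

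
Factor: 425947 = 251^1 * 1697^1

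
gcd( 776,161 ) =1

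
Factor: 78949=13^1*6073^1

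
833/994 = 119/142 = 0.84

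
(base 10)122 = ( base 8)172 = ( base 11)101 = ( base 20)62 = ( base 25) 4M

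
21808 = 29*752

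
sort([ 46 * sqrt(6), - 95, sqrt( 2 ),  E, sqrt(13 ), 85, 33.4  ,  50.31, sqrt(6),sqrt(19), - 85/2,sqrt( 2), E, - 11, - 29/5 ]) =[-95,-85/2 , - 11, - 29/5  ,  sqrt( 2),sqrt(2),sqrt(6),E , E, sqrt(13 ),  sqrt(19 ), 33.4,50.31  ,  85,46*sqrt( 6 )]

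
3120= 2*1560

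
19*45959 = 873221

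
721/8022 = 103/1146 = 0.09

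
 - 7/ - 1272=7/1272 = 0.01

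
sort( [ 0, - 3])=[-3,0]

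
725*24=17400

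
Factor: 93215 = 5^1* 103^1*181^1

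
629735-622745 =6990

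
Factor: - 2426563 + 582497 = -2^1*7^2*31^1*607^1= - 1844066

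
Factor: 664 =2^3*83^1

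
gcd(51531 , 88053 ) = 3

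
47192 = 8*5899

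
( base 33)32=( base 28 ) 3H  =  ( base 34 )2X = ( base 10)101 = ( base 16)65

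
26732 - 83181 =-56449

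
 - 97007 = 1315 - 98322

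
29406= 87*338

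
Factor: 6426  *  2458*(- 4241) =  - 66987053028 = - 2^2*3^3*7^1*17^1 *1229^1 * 4241^1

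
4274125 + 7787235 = 12061360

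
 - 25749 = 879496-905245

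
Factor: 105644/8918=154/13 = 2^1  *7^1*11^1*13^(-1)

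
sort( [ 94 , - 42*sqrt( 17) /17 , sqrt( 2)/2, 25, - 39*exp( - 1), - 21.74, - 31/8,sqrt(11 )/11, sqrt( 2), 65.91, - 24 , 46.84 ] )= [ - 24, - 21.74,  -  39*exp( - 1) , - 42*sqrt( 17)/17 , - 31/8, sqrt( 11 ) /11,sqrt( 2) /2,sqrt( 2),25, 46.84,65.91, 94]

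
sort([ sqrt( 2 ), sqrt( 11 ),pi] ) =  [ sqrt(2 ),pi,sqrt(11 )]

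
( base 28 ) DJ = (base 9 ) 465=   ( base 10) 383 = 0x17f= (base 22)h9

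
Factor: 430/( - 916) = - 215/458 = - 2^( - 1 )*5^1*43^1 * 229^(-1 )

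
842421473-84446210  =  757975263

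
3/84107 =3/84107 = 0.00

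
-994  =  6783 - 7777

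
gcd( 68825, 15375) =25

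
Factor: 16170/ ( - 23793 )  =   - 2^1*5^1*7^1 * 103^ ( - 1 ) = - 70/103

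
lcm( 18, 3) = 18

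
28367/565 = 28367/565=50.21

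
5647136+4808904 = 10456040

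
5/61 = 5/61 = 0.08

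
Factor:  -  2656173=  - 3^1*13^4* 31^1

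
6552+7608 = 14160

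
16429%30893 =16429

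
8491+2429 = 10920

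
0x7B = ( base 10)123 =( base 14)8b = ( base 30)43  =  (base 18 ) 6f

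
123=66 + 57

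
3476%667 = 141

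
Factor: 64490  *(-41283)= - 2662340670 = - 2^1*3^3 * 5^1* 11^1*139^1  *  6449^1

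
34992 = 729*48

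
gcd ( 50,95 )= 5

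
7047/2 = 3523 + 1/2 = 3523.50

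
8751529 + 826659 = 9578188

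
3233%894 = 551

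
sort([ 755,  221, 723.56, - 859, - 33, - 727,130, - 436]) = [-859,-727, - 436, - 33,130, 221,723.56, 755]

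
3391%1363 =665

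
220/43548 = 55/10887 = 0.01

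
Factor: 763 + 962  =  1725=3^1* 5^2 * 23^1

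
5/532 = 5/532 = 0.01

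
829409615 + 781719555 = 1611129170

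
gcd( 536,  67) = 67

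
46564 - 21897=24667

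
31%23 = 8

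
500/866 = 250/433 = 0.58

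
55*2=110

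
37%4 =1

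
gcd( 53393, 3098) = 1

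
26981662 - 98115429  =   - 71133767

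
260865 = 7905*33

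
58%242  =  58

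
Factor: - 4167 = - 3^2 *463^1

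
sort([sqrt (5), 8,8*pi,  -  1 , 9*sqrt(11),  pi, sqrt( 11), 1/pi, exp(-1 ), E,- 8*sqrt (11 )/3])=[ - 8*sqrt(11) /3,  -  1,1/pi,exp ( - 1)  ,  sqrt (5), E,pi, sqrt(11), 8, 8*pi,  9*sqrt(11)]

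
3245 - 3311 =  - 66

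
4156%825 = 31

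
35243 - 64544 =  - 29301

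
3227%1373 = 481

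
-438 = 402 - 840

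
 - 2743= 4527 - 7270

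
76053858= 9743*7806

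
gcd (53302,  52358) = 2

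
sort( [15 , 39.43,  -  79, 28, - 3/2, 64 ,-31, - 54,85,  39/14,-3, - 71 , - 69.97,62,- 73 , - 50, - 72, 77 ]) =[ - 79, - 73,-72 , - 71, - 69.97 , - 54, - 50, - 31, - 3 , - 3/2, 39/14, 15,28, 39.43,  62, 64,  77, 85]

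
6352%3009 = 334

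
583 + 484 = 1067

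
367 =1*367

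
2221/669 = 2221/669 = 3.32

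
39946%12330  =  2956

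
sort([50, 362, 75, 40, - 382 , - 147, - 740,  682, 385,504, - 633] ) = [-740,- 633 , - 382, - 147, 40,50, 75, 362,385,504,682 ]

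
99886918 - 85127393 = 14759525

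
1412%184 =124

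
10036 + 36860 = 46896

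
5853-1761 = 4092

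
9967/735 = 13  +  412/735 = 13.56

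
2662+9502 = 12164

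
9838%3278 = 4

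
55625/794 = 55625/794 = 70.06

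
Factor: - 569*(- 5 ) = 2845 = 5^1*569^1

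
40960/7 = 5851 + 3/7 = 5851.43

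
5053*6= 30318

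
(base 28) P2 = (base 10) 702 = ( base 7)2022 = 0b1010111110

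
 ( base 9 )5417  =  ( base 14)1649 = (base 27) 5CG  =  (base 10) 3985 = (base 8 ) 7621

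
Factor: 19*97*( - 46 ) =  - 84778 = - 2^1*19^1*23^1*97^1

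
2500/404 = 6 + 19/101 =6.19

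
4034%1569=896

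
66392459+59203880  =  125596339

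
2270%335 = 260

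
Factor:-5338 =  - 2^1*17^1 * 157^1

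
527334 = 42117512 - 41590178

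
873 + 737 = 1610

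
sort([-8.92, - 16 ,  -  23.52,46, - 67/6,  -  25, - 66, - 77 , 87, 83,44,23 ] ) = [ - 77, - 66, -25, - 23.52, -16, - 67/6, - 8.92,23,44,46,83,87]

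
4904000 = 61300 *80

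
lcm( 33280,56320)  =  732160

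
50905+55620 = 106525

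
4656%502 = 138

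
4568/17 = 4568/17 = 268.71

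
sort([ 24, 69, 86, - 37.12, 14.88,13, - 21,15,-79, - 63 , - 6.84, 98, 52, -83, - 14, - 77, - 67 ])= [ - 83,- 79, - 77, - 67, - 63, - 37.12, - 21, - 14, - 6.84,13, 14.88,15, 24,  52,69, 86, 98 ]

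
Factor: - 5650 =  - 2^1*5^2*113^1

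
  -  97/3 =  -97/3 = -32.33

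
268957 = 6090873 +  - 5821916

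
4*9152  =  36608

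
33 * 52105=1719465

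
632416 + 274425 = 906841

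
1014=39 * 26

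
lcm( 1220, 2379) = 47580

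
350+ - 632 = - 282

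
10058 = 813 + 9245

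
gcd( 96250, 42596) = 2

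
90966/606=15161/101=150.11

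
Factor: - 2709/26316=- 7/68  =  - 2^(-2 )*7^1*17^(-1 ) 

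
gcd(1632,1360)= 272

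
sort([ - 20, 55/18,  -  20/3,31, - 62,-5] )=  [ - 62, - 20,-20/3, - 5,  55/18,  31]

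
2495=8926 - 6431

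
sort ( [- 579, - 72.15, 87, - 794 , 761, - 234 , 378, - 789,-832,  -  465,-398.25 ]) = [-832,-794, - 789, - 579 ,-465,-398.25,-234,  -  72.15,87 , 378,761]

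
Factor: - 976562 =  - 2^1*19^1 * 31^1*829^1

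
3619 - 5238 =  - 1619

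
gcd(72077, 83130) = 1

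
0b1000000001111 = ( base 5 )112421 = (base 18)cc7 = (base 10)4111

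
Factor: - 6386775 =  - 3^1*5^2*31^1 * 41^1*67^1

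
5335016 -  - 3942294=9277310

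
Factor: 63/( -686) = -9/98 = - 2^(-1) * 3^2*7^( - 2)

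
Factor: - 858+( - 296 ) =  - 2^1*577^1= - 1154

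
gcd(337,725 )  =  1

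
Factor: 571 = 571^1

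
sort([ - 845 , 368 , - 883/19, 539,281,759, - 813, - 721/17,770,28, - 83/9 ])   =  [-845,-813, - 883/19, -721/17, - 83/9,28,281,368,539,759, 770]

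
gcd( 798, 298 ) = 2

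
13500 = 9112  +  4388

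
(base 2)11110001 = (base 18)d7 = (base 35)6V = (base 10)241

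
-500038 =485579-985617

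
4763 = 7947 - 3184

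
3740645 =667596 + 3073049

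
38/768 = 19/384=0.05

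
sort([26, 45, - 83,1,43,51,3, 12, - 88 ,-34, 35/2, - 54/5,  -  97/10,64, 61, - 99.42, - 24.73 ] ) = [ - 99.42, - 88, -83 , - 34,-24.73 ,-54/5,-97/10 , 1,3,  12,35/2,26 , 43, 45,51,61, 64]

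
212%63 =23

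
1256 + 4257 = 5513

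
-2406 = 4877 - 7283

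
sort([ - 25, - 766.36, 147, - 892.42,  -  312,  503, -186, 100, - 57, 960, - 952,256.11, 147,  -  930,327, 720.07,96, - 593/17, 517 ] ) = [ - 952, - 930,-892.42, - 766.36,-312, - 186, - 57, - 593/17, - 25 , 96,100, 147, 147,256.11, 327, 503,517, 720.07,960] 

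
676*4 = 2704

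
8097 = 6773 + 1324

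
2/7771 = 2/7771 = 0.00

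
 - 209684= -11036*19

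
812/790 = 406/395= 1.03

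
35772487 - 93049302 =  - 57276815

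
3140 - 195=2945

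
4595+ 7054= 11649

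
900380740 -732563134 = 167817606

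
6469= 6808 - 339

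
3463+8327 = 11790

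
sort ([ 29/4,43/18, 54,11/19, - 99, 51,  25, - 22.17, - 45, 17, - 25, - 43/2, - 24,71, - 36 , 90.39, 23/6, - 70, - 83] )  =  [ - 99, - 83, - 70, - 45, - 36 , - 25,-24, - 22.17, - 43/2, 11/19 , 43/18,23/6, 29/4,17, 25,  51,54, 71 , 90.39 ]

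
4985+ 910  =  5895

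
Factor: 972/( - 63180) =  - 5^ ( - 1)*13^( - 1) = - 1/65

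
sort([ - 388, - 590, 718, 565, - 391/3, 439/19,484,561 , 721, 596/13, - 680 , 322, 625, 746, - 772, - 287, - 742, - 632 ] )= [ - 772, - 742, - 680, - 632,  -  590, - 388, - 287,  -  391/3,439/19, 596/13, 322, 484,561,565, 625, 718, 721, 746]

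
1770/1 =1770 = 1770.00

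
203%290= 203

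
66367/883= 75+ 142/883 = 75.16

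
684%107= 42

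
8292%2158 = 1818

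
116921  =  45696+71225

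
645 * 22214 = 14328030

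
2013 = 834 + 1179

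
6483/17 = 6483/17  =  381.35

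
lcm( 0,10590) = 0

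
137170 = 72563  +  64607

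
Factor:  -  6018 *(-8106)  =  2^2 * 3^2  *  7^1*17^1* 59^1*193^1 = 48781908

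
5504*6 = 33024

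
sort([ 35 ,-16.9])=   [ - 16.9, 35] 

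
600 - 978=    - 378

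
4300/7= 614+2/7 = 614.29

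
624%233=158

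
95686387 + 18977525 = 114663912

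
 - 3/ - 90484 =3/90484 =0.00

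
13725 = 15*915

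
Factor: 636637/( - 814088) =-757/968  =  - 2^(  -  3 )* 11^( - 2 )*757^1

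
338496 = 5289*64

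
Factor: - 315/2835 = -3^( - 2 )  =  -  1/9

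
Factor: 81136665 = 3^2*5^1*17^1 * 67^1 * 1583^1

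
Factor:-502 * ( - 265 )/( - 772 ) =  - 66515/386 = - 2^( - 1)* 5^1*53^1*193^(-1) * 251^1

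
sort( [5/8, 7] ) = [5/8, 7]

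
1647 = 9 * 183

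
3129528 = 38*82356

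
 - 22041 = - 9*2449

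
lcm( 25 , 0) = 0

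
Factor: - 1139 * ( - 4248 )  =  4838472 = 2^3*3^2*17^1*59^1 * 67^1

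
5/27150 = 1/5430 = 0.00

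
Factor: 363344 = 2^4*22709^1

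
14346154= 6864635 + 7481519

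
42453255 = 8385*5063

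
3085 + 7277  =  10362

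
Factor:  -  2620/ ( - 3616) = 655/904= 2^ (  -  3)*5^1*113^ ( - 1 )*131^1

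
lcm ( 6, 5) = 30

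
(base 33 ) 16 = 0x27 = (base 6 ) 103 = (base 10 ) 39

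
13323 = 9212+4111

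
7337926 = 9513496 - 2175570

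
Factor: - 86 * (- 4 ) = 344 = 2^3*43^1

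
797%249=50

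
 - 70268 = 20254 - 90522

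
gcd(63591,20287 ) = 1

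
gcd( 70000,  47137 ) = 1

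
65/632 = 65/632  =  0.10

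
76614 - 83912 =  - 7298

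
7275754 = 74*98321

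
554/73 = 7 + 43/73 = 7.59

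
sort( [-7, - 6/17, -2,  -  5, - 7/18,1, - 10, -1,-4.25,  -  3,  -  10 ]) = [-10,-10, - 7, - 5, - 4.25, - 3, - 2,-1,-7/18, - 6/17, 1 ]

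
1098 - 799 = 299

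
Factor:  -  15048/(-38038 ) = 2^2*3^2*7^( -1)*13^ (-1 )=36/91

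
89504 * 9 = 805536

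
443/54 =8+11/54 = 8.20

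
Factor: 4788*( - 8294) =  - 2^3*3^2*7^1*11^1*13^1*19^1*29^1 =- 39711672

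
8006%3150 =1706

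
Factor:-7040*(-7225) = 2^7*5^3 * 11^1*17^2 = 50864000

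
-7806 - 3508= - 11314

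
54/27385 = 54/27385 = 0.00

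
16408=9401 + 7007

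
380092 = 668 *569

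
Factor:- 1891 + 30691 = 28800 = 2^7*3^2 *5^2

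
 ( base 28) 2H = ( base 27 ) 2J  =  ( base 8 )111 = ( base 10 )73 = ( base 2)1001001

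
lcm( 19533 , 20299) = 1035249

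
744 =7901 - 7157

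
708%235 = 3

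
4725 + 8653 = 13378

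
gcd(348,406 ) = 58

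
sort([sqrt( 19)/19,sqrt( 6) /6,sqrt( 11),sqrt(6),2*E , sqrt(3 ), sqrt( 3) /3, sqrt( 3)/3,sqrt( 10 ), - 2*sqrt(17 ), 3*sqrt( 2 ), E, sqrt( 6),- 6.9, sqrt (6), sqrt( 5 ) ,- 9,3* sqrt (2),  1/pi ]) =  [ - 9, - 2*sqrt( 17), - 6.9, sqrt ( 19) /19 , 1/pi, sqrt( 6)/6,sqrt( 3 )/3 , sqrt(3 ) /3, sqrt(3), sqrt( 5), sqrt( 6 ),sqrt( 6),sqrt( 6),E, sqrt(10 ) , sqrt(11) , 3*sqrt (2) , 3*sqrt( 2 ) , 2 *E]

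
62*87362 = 5416444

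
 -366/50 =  - 8 + 17/25=- 7.32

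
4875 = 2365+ 2510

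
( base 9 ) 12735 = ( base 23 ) G6G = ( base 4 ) 2012222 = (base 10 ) 8618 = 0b10000110101010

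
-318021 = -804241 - -486220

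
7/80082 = 7/80082 = 0.00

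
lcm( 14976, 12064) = 434304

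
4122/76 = 54 + 9/38 = 54.24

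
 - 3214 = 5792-9006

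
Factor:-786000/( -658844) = 196500/164711 = 2^2*3^1*5^3*19^( - 1)*131^1 * 8669^(-1 ) 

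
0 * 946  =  0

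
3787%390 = 277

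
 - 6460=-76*85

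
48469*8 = 387752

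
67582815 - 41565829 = 26016986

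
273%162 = 111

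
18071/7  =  18071/7= 2581.57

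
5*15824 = 79120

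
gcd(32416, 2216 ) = 8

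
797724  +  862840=1660564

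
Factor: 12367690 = 2^1* 5^1 *1236769^1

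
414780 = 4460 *93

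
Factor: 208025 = 5^2*53^1*157^1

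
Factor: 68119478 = 2^1*7^1*599^1*8123^1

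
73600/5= 14720 = 14720.00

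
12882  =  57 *226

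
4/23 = 4/23 = 0.17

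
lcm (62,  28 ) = 868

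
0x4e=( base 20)3I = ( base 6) 210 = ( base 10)78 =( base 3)2220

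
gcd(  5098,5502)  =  2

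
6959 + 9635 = 16594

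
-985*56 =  - 55160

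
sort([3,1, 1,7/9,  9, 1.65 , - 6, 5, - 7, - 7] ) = [-7, - 7, - 6 , 7/9 , 1,1,1.65,3,  5, 9]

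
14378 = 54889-40511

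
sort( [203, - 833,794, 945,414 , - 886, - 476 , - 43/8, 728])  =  [ - 886,  -  833  , - 476, - 43/8, 203, 414, 728 , 794, 945] 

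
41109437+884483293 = 925592730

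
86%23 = 17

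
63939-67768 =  - 3829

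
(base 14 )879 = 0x68B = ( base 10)1675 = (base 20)43f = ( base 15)76A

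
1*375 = 375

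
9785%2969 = 878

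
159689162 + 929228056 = 1088917218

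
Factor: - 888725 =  - 5^2 * 19^1*1871^1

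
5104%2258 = 588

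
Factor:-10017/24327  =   - 7^1 * 17^ (- 1) = - 7/17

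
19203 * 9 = 172827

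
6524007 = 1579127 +4944880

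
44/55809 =44/55809 = 0.00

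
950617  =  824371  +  126246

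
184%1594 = 184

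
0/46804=0 = 0.00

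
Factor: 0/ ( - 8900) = 0^1 =0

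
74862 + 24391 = 99253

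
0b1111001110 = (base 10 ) 974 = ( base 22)206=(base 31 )10d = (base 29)14H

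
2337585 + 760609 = 3098194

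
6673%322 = 233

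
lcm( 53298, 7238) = 586278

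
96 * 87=8352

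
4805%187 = 130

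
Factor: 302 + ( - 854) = -552 = - 2^3*3^1*23^1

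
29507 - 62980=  - 33473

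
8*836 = 6688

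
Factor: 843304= 2^3*7^1*11^1*37^2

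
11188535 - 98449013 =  - 87260478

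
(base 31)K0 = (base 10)620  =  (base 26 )NM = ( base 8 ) 1154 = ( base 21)18b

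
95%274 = 95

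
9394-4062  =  5332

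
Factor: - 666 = -2^1*3^2*37^1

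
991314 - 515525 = 475789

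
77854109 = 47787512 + 30066597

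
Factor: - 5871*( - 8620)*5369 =2^2*3^1*5^1*7^1*13^1*19^1*59^1*103^1*431^1=271714459380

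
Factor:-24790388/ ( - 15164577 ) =2^2*3^(-4 )*7^1*187217^( - 1 )*885371^1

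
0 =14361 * 0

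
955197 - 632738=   322459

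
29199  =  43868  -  14669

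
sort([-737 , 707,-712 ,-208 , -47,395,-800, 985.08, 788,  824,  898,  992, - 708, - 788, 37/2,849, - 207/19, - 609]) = [ - 800,  -  788,-737,  -  712,-708,-609, - 208, - 47, - 207/19,37/2,395, 707, 788, 824, 849,  898, 985.08, 992] 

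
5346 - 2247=3099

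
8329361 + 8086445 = 16415806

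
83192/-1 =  - 83192 + 0/1  =  - 83192.00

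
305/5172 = 305/5172 =0.06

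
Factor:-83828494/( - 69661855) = 2^1*5^( - 1)*19^1*223^ (-1)*569^1* 3877^1*62477^( -1)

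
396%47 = 20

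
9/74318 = 9/74318 = 0.00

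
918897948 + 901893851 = 1820791799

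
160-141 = 19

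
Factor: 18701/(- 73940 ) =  - 2^( - 2)*5^( - 1)*3697^( - 1) * 18701^1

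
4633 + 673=5306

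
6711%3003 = 705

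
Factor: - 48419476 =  - 2^2*7^1 *103^2*163^1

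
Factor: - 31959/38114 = - 2^ (-1)*3^2*17^ ( - 1)*19^ ( -1) * 53^1*59^ (  -  1)*67^1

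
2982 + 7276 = 10258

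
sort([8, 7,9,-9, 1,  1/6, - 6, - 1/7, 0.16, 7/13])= [ - 9, - 6, - 1/7,0.16, 1/6,7/13, 1, 7,8, 9 ]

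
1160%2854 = 1160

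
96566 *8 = 772528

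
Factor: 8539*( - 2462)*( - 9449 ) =198646497082 = 2^1*11^1* 859^1 * 1231^1 * 8539^1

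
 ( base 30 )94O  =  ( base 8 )20064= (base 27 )b89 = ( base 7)33015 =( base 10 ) 8244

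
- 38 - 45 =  - 83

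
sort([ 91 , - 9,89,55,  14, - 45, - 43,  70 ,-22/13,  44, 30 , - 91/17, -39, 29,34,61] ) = [-45, - 43, - 39, - 9, - 91/17, - 22/13,14, 29,30,34, 44 , 55,61 , 70,  89, 91] 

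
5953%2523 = 907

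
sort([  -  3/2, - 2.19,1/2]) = [-2.19, - 3/2,1/2] 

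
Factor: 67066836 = 2^2*3^1*17^1*53^1*6203^1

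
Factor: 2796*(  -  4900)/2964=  -1141700/247 = - 2^2*5^2*7^2*13^(  -  1 )*19^ ( - 1) * 233^1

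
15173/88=172 + 37/88 = 172.42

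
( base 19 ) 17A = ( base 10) 504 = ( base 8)770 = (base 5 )4004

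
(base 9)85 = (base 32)2d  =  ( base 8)115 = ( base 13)5c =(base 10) 77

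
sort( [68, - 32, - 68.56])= [ - 68.56,-32, 68 ]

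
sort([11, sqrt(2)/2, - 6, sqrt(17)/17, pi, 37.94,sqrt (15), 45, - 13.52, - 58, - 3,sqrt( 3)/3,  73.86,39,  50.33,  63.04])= [ - 58, - 13.52,  -  6,-3, sqrt (17)/17,sqrt (3)/3,sqrt( 2 ) /2,pi, sqrt(15), 11,37.94, 39,45,50.33, 63.04, 73.86 ] 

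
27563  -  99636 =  - 72073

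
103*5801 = 597503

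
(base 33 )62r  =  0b1100111100011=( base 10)6627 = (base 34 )5OV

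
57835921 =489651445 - 431815524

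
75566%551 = 79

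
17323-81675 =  -64352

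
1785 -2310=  - 525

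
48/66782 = 24/33391  =  0.00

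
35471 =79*449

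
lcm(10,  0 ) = 0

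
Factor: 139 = 139^1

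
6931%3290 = 351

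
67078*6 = 402468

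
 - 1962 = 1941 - 3903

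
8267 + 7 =8274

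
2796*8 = 22368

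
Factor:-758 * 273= - 2^1*3^1*7^1 * 13^1*379^1 = - 206934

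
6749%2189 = 182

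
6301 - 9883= - 3582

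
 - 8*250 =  - 2000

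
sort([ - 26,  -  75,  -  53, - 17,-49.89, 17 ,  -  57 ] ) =[  -  75, - 57,- 53,  -  49.89,-26, - 17, 17]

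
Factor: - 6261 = - 3^1* 2087^1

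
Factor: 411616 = 2^5 * 19^1*677^1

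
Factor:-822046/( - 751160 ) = 2^( - 2)*5^(-1 ) * 89^( - 1)*139^1 *211^( -1)*2957^1 = 411023/375580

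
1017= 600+417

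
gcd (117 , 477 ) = 9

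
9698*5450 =52854100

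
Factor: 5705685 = 3^2*5^1*103^1 * 1231^1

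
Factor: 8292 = 2^2*3^1*691^1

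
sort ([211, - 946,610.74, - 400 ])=[ - 946, - 400, 211, 610.74 ]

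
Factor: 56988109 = 919^1*62011^1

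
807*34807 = 28089249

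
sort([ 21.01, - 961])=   [ - 961,  21.01]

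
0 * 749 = 0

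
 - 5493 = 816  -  6309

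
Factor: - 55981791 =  - 3^2*6220199^1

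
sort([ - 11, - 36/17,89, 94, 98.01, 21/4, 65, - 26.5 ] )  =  [ - 26.5 ,-11, - 36/17,21/4,65, 89,94,98.01] 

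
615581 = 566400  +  49181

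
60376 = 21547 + 38829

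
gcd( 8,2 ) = 2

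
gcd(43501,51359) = 1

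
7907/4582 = 7907/4582 =1.73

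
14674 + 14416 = 29090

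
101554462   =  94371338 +7183124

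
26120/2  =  13060 = 13060.00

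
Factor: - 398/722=-19^ ( - 2)*199^1 = - 199/361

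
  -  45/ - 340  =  9/68= 0.13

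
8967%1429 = 393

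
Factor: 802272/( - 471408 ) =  - 2^1*7^( - 1)*23^( - 1 )*137^1 = - 274/161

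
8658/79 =8658/79 = 109.59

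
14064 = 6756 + 7308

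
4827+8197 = 13024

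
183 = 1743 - 1560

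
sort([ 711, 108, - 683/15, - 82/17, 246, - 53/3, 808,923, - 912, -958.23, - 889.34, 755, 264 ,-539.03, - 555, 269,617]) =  [ - 958.23, - 912 , - 889.34, - 555,  -  539.03, - 683/15, - 53/3, - 82/17, 108, 246,264 , 269, 617 , 711, 755,808,923 ]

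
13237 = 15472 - 2235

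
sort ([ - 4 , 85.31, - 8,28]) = [- 8, - 4,28, 85.31 ] 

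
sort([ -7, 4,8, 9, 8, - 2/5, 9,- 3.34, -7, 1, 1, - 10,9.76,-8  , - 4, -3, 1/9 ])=[-10,-8 , - 7, - 7 , - 4, -3.34,-3,  -  2/5,1/9,1, 1,4, 8,8, 9,9,9.76]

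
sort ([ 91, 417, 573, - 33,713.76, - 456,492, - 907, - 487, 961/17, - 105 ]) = [ -907, - 487, - 456, -105, - 33, 961/17,91, 417, 492, 573, 713.76 ]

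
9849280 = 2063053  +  7786227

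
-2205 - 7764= - 9969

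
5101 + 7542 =12643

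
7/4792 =7/4792 = 0.00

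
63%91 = 63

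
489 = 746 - 257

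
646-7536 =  - 6890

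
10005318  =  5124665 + 4880653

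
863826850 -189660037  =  674166813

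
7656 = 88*87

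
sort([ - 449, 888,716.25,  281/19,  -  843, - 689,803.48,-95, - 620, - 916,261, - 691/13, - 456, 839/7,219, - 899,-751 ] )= [ - 916, - 899, - 843, - 751, - 689,  -  620, - 456, - 449, - 95,- 691/13,281/19,839/7,219,261,716.25,803.48,888]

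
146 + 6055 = 6201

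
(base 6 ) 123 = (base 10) 51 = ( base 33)1I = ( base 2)110011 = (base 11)47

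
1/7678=1/7678= 0.00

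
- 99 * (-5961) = 590139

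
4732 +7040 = 11772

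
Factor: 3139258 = 2^1*43^1*173^1 *211^1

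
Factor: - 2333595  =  - 3^1*5^1*11^1*14143^1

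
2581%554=365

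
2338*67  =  156646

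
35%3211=35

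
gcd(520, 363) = 1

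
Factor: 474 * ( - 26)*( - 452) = 5570448 = 2^4*3^1  *  13^1*79^1 * 113^1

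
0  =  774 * 0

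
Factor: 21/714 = 2^(  -  1) * 17^( - 1) = 1/34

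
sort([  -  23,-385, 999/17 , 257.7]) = [ - 385, - 23 , 999/17, 257.7]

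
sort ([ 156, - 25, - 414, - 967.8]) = [ - 967.8, - 414, - 25, 156] 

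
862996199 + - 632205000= 230791199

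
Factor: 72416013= 3^1*3583^1*6737^1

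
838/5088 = 419/2544 = 0.16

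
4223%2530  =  1693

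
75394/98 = 37697/49= 769.33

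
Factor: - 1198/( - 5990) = 5^(  -  1 ) = 1/5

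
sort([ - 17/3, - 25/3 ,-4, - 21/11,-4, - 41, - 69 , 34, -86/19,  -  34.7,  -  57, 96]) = [ - 69, - 57, - 41 ,-34.7, - 25/3,-17/3, - 86/19, - 4,-4,  -  21/11 , 34, 96 ] 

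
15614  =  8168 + 7446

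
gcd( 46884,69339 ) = 3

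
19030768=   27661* 688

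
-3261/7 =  - 3261/7  =  -465.86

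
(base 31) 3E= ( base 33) 38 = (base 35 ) 32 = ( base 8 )153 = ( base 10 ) 107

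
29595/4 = 29595/4 = 7398.75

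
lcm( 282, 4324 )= 12972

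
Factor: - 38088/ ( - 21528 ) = 23/13= 13^( - 1 )*23^1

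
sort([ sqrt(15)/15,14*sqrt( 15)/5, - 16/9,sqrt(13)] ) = [ - 16/9, sqrt(15)/15,sqrt(13),  14*sqrt(15 ) /5 ] 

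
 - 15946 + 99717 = 83771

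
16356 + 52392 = 68748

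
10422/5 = 2084+2/5= 2084.40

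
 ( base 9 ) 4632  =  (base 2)110101100111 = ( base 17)bee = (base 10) 3431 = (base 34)2wv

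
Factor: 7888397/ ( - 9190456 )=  - 2^( - 3 )*181^ ( - 1)* 577^( - 1)*717127^1=- 717127/835496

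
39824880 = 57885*688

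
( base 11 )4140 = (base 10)5489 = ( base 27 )7E8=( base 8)12561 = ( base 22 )b7b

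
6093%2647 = 799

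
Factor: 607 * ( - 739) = -448573 = - 607^1*739^1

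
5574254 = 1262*4417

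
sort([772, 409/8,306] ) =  [409/8, 306, 772] 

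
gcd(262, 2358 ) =262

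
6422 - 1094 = 5328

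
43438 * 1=43438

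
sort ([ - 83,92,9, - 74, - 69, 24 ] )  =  [ - 83 , - 74, - 69,9 , 24, 92 ]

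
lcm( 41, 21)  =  861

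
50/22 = 2 + 3/11 = 2.27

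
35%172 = 35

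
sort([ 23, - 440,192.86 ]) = [  -  440, 23,192.86 ]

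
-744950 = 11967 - 756917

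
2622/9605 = 2622/9605 = 0.27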